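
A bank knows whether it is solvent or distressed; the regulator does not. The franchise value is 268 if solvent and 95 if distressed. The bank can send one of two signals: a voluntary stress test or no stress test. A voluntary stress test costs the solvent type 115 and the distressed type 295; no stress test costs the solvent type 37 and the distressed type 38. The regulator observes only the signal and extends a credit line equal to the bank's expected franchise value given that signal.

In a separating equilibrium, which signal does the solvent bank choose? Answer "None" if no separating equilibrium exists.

Try solvent → stress test, distressed → no stress test:
  Under separation the regulator infers type exactly: stress test → solvent (pays 268), no stress test → distressed (pays 95).
  Solvent: stress test gives 268 − 115 = 153; no stress test gives 95 − 37 = 58. No deviation. ✓
  Distressed: no stress test gives 95 − 38 = 57; stress test gives 268 − 295 = -27. No deviation. ✓
Both hold — the solvent type sends stress test.

stress test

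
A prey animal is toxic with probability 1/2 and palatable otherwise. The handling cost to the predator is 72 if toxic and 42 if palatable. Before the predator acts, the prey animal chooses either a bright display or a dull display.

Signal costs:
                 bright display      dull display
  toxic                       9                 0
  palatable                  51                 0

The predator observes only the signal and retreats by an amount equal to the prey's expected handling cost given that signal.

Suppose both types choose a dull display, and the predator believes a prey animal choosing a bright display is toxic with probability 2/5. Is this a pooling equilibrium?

On the equilibrium path (dull display) the predator holds the prior 1/2 and pays 1/2·72 + 1/2·42 = 57. Off-path (bright display) belief 2/5 gives 2/5·72 + 3/5·42 = 54.
Toxic: dull display gives 57 − 0 = 57; bright display gives 54 − 9 = 45. Stays. ✓
Palatable: dull display gives 57 − 0 = 57; bright display gives 54 − 51 = 3. Stays. ✓
Beliefs are Bayes-consistent on-path and both types best-respond.

Yes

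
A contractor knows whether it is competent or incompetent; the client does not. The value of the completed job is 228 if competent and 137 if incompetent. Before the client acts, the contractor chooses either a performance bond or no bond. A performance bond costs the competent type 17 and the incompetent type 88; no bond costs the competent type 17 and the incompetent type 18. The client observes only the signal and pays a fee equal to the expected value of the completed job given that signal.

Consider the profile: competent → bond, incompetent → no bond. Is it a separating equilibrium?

Under separation the client infers type exactly: bond → competent (pays 228), no bond → incompetent (pays 137).
Competent: bond gives 228 − 17 = 211; no bond gives 137 − 17 = 120. No deviation. ✓
Incompetent: no bond gives 137 − 18 = 119; bond gives 228 − 88 = 140. Would deviate. ✗

No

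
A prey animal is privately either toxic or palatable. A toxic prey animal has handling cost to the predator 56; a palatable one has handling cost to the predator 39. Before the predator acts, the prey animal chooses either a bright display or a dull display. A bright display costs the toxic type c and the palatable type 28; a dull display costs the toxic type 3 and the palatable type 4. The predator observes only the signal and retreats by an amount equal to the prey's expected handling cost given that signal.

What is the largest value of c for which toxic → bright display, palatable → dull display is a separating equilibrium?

20

Under separation: bright display → toxic (pays 56); dull display → palatable (pays 39).
Palatable: 39 − 4 = 35 ≥ 56 − 28 = 28. Holds regardless of c. ✓
Toxic: 56 − c ≥ 39 − 3, so c ≤ 56 − 36 = 20.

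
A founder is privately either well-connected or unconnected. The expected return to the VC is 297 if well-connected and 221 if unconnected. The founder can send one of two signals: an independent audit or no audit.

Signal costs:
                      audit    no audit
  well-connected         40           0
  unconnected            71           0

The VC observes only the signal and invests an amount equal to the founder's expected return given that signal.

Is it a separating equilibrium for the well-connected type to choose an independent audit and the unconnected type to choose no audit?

No

If types separate, audit earns payment 297 and no audit earns 221.
Well-connected: audit gives 297 − 40 = 257; no audit gives 221 − 0 = 221. No deviation. ✓
Unconnected: no audit gives 221 − 0 = 221; audit gives 297 − 71 = 226. Would deviate. ✗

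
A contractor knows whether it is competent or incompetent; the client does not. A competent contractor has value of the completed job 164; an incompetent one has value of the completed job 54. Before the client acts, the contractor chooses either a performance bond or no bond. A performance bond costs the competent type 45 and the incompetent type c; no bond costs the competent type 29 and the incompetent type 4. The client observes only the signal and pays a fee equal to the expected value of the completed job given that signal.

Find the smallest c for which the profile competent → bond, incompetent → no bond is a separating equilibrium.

114

Under separation: bond → competent (pays 164); no bond → incompetent (pays 54).
Competent: 164 − 45 = 119 ≥ 54 − 29 = 25. Holds regardless of c. ✓
Incompetent: 54 − 4 ≥ 164 − c, so c ≥ 164 − 50 = 114.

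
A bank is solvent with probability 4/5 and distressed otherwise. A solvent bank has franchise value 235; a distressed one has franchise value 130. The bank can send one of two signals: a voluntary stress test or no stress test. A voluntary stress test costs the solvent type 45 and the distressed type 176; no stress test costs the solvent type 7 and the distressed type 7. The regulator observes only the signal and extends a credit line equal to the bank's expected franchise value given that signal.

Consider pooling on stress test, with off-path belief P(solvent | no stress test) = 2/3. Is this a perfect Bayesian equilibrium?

No

At the pooled signal (stress test) the regulator holds the prior 4/5 and pays 4/5·235 + 1/5·130 = 214. Off-path (no stress test) belief 2/3 gives 2/3·235 + 1/3·130 = 200.
Solvent: stress test gives 214 − 45 = 169; no stress test gives 200 − 7 = 193. Deviates. ✗
Distressed: stress test gives 214 − 176 = 38; no stress test gives 200 − 7 = 193. Deviates. ✗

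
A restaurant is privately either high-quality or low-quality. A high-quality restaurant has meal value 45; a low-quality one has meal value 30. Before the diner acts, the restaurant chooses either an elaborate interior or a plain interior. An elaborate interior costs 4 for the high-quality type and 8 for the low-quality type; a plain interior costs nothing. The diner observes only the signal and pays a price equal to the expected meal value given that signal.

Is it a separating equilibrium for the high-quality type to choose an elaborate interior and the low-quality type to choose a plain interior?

Under separation the diner infers type exactly: elaborate interior → high-quality (pays 45), plain interior → low-quality (pays 30).
High-quality: elaborate interior gives 45 − 4 = 41; plain interior gives 30 − 0 = 30. No deviation. ✓
Low-quality: plain interior gives 30 − 0 = 30; elaborate interior gives 45 − 8 = 37. Would deviate. ✗

No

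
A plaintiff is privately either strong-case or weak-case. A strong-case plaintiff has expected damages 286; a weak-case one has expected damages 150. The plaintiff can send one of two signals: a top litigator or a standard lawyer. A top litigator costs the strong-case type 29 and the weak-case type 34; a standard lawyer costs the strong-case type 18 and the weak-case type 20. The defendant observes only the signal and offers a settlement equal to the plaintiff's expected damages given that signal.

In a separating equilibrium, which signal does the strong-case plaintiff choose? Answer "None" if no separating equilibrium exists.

None

Try strong-case → top litigator, weak-case → standard lawyer:
  If types separate, top litigator earns payment 286 and standard lawyer earns 150.
  Strong-case: top litigator gives 286 − 29 = 257; standard lawyer gives 150 − 18 = 132. No deviation. ✓
  Weak-case: standard lawyer gives 150 − 20 = 130; top litigator gives 286 − 34 = 252. Would deviate. ✗
Try strong-case → standard lawyer, weak-case → top litigator:
  If types separate, standard lawyer earns payment 286 and top litigator earns 150.
  Strong-case: standard lawyer gives 286 − 18 = 268; top litigator gives 150 − 29 = 121. No deviation. ✓
  Weak-case: top litigator gives 150 − 34 = 116; standard lawyer gives 286 − 20 = 266. Would deviate. ✗
Neither assignment is incentive-compatible.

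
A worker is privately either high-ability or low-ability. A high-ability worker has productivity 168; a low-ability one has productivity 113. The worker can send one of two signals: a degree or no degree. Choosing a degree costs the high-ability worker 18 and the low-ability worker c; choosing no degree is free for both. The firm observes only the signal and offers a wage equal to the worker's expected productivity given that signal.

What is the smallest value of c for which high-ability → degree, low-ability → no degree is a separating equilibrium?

55

Under separation: degree → high-ability (pays 168); no degree → low-ability (pays 113).
High-ability: 168 − 18 = 150 ≥ 113 − 0 = 113. Holds regardless of c. ✓
Low-ability: 113 − 0 ≥ 168 − c, so c ≥ 168 − 113 = 55.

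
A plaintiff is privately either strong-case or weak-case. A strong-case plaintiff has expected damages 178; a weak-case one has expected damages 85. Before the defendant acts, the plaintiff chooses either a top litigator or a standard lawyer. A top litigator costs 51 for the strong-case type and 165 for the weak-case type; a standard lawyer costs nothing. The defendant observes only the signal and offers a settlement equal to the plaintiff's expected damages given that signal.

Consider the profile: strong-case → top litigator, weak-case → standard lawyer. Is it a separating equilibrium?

Under separation the defendant infers type exactly: top litigator → strong-case (pays 178), standard lawyer → weak-case (pays 85).
Strong-case: top litigator gives 178 − 51 = 127; standard lawyer gives 85 − 0 = 85. No deviation. ✓
Weak-case: standard lawyer gives 85 − 0 = 85; top litigator gives 178 − 165 = 13. No deviation. ✓
Both incentive constraints hold.

Yes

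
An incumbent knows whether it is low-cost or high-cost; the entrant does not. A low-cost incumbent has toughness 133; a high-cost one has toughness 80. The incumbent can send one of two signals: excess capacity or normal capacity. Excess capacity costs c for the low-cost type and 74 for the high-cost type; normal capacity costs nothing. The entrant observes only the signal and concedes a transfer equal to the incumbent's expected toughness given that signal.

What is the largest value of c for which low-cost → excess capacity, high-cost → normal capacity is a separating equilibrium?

53

Under separation: excess capacity → low-cost (pays 133); normal capacity → high-cost (pays 80).
High-cost: 80 − 0 = 80 ≥ 133 − 74 = 59. Holds regardless of c. ✓
Low-cost: 133 − c ≥ 80 − 0, so c ≤ 133 − 80 = 53.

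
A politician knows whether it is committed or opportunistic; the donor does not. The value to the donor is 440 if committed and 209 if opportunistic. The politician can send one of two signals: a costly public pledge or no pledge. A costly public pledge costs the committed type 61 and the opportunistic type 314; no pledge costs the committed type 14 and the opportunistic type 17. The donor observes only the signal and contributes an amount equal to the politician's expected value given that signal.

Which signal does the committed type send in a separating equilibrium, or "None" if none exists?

pledge

Try committed → pledge, opportunistic → no pledge:
  If types separate, pledge earns payment 440 and no pledge earns 209.
  Committed: pledge gives 440 − 61 = 379; no pledge gives 209 − 14 = 195. No deviation. ✓
  Opportunistic: no pledge gives 209 − 17 = 192; pledge gives 440 − 314 = 126. No deviation. ✓
Both hold — the committed type sends pledge.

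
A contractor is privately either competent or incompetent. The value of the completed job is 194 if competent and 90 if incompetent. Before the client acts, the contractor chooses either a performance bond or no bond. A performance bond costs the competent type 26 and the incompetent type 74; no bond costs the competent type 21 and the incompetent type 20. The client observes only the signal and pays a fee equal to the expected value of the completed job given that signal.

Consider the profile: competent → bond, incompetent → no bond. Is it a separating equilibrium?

If types separate, bond earns payment 194 and no bond earns 90.
Competent: bond gives 194 − 26 = 168; no bond gives 90 − 21 = 69. No deviation. ✓
Incompetent: no bond gives 90 − 20 = 70; bond gives 194 − 74 = 120. Would deviate. ✗

No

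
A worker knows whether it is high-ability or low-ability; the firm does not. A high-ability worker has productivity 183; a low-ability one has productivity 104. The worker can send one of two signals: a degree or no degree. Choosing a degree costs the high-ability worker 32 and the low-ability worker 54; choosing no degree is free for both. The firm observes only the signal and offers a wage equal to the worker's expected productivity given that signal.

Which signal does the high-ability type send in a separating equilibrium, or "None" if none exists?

Try high-ability → degree, low-ability → no degree:
  If types separate, degree earns payment 183 and no degree earns 104.
  High-ability: degree gives 183 − 32 = 151; no degree gives 104 − 0 = 104. No deviation. ✓
  Low-ability: no degree gives 104 − 0 = 104; degree gives 183 − 54 = 129. Would deviate. ✗
Try high-ability → no degree, low-ability → degree:
  If types separate, no degree earns payment 183 and degree earns 104.
  High-ability: no degree gives 183 − 0 = 183; degree gives 104 − 32 = 72. No deviation. ✓
  Low-ability: degree gives 104 − 54 = 50; no degree gives 183 − 0 = 183. Would deviate. ✗
Neither assignment is incentive-compatible.

None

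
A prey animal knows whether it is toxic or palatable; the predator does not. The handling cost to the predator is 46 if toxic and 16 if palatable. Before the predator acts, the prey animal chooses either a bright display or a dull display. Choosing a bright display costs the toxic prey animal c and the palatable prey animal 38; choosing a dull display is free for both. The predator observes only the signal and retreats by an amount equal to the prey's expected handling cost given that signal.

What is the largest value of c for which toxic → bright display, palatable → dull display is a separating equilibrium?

Under separation: bright display → toxic (pays 46); dull display → palatable (pays 16).
Palatable: 16 − 0 = 16 ≥ 46 − 38 = 8. Holds regardless of c. ✓
Toxic: 46 − c ≥ 16 − 0, so c ≤ 46 − 16 = 30.

30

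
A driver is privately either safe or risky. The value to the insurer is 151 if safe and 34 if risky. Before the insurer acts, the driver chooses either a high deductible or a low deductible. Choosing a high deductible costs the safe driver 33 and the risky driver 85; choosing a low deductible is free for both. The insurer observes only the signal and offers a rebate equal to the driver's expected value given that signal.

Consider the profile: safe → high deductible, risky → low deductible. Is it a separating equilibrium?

No

If types separate, high deductible earns payment 151 and low deductible earns 34.
Safe: high deductible gives 151 − 33 = 118; low deductible gives 34 − 0 = 34. No deviation. ✓
Risky: low deductible gives 34 − 0 = 34; high deductible gives 151 − 85 = 66. Would deviate. ✗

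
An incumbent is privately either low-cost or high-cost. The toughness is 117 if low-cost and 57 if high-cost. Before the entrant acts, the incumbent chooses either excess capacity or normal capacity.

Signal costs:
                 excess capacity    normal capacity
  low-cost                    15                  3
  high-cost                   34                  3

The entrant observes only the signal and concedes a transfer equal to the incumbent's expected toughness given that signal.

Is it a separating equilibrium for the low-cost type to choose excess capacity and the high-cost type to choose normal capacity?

No

Under separation the entrant infers type exactly: excess capacity → low-cost (pays 117), normal capacity → high-cost (pays 57).
Low-cost: excess capacity gives 117 − 15 = 102; normal capacity gives 57 − 3 = 54. No deviation. ✓
High-cost: normal capacity gives 57 − 3 = 54; excess capacity gives 117 − 34 = 83. Would deviate. ✗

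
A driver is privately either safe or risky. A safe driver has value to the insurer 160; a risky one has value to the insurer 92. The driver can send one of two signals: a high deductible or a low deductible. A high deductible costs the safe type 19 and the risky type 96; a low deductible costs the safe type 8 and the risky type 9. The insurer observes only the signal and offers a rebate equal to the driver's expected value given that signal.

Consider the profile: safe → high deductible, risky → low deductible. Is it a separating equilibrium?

Yes

If types separate, high deductible earns payment 160 and low deductible earns 92.
Safe: high deductible gives 160 − 19 = 141; low deductible gives 92 − 8 = 84. No deviation. ✓
Risky: low deductible gives 92 − 9 = 83; high deductible gives 160 − 96 = 64. No deviation. ✓
Both incentive constraints hold.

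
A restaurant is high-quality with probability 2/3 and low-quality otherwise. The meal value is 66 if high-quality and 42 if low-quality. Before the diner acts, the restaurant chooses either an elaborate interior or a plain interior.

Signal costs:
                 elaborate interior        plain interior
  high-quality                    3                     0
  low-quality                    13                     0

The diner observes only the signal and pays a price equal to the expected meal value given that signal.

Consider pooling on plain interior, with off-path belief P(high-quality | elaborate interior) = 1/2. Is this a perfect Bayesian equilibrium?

On the equilibrium path (plain interior) the diner holds the prior 2/3 and pays 2/3·66 + 1/3·42 = 58. Off-path (elaborate interior) belief 1/2 gives 1/2·66 + 1/2·42 = 54.
High-quality: plain interior gives 58 − 0 = 58; elaborate interior gives 54 − 3 = 51. Stays. ✓
Low-quality: plain interior gives 58 − 0 = 58; elaborate interior gives 54 − 13 = 41. Stays. ✓
Beliefs are Bayes-consistent on-path and both types best-respond.

Yes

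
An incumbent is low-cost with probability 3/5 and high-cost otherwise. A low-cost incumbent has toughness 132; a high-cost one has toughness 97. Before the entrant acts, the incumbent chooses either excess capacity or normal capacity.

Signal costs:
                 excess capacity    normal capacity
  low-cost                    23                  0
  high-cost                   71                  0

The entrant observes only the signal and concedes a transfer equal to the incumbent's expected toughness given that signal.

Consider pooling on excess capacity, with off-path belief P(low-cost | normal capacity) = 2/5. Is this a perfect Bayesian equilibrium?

At the pooled signal (excess capacity) the entrant holds the prior 3/5 and pays 3/5·132 + 2/5·97 = 118. Off-path (normal capacity) belief 2/5 gives 2/5·132 + 3/5·97 = 111.
Low-cost: excess capacity gives 118 − 23 = 95; normal capacity gives 111 − 0 = 111. Deviates. ✗
High-cost: excess capacity gives 118 − 71 = 47; normal capacity gives 111 − 0 = 111. Deviates. ✗

No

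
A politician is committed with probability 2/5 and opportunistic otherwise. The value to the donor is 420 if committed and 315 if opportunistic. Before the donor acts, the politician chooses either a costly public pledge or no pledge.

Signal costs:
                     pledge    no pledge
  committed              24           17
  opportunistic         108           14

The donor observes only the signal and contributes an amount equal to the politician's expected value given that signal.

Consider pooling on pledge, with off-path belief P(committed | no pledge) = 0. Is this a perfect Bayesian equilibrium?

At the pooled signal (pledge) the donor holds the prior 2/5 and pays 2/5·420 + 3/5·315 = 357. Off-path (no pledge) belief 0 gives 0·420 + 1·315 = 315.
Committed: pledge gives 357 − 24 = 333; no pledge gives 315 − 17 = 298. Stays. ✓
Opportunistic: pledge gives 357 − 108 = 249; no pledge gives 315 − 14 = 301. Deviates. ✗

No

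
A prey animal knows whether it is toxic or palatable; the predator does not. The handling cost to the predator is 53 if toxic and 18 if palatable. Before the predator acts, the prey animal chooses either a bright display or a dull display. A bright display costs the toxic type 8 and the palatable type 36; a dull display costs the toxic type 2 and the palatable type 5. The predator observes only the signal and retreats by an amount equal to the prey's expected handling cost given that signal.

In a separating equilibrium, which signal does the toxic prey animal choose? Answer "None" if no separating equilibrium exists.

Try toxic → bright display, palatable → dull display:
  If types separate, bright display earns payment 53 and dull display earns 18.
  Toxic: bright display gives 53 − 8 = 45; dull display gives 18 − 2 = 16. No deviation. ✓
  Palatable: dull display gives 18 − 5 = 13; bright display gives 53 − 36 = 17. Would deviate. ✗
Try toxic → dull display, palatable → bright display:
  If types separate, dull display earns payment 53 and bright display earns 18.
  Toxic: dull display gives 53 − 2 = 51; bright display gives 18 − 8 = 10. No deviation. ✓
  Palatable: bright display gives 18 − 36 = -18; dull display gives 53 − 5 = 48. Would deviate. ✗
Neither assignment is incentive-compatible.

None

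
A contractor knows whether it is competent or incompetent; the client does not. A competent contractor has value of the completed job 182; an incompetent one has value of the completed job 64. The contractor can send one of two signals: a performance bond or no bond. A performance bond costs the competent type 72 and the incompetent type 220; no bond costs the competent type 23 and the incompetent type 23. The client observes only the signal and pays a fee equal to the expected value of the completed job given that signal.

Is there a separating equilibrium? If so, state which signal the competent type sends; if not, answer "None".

bond

Try competent → bond, incompetent → no bond:
  Under separation the client infers type exactly: bond → competent (pays 182), no bond → incompetent (pays 64).
  Competent: bond gives 182 − 72 = 110; no bond gives 64 − 23 = 41. No deviation. ✓
  Incompetent: no bond gives 64 − 23 = 41; bond gives 182 − 220 = -38. No deviation. ✓
Both hold — the competent type sends bond.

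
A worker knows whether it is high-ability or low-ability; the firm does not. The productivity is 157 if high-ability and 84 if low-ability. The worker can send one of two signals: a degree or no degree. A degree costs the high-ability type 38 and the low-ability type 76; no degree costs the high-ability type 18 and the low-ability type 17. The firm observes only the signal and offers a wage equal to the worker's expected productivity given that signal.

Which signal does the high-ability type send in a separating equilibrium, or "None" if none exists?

Try high-ability → degree, low-ability → no degree:
  Under separation the firm infers type exactly: degree → high-ability (pays 157), no degree → low-ability (pays 84).
  High-ability: degree gives 157 − 38 = 119; no degree gives 84 − 18 = 66. No deviation. ✓
  Low-ability: no degree gives 84 − 17 = 67; degree gives 157 − 76 = 81. Would deviate. ✗
Try high-ability → no degree, low-ability → degree:
  Under separation the firm infers type exactly: no degree → high-ability (pays 157), degree → low-ability (pays 84).
  High-ability: no degree gives 157 − 18 = 139; degree gives 84 − 38 = 46. No deviation. ✓
  Low-ability: degree gives 84 − 76 = 8; no degree gives 157 − 17 = 140. Would deviate. ✗
Neither assignment is incentive-compatible.

None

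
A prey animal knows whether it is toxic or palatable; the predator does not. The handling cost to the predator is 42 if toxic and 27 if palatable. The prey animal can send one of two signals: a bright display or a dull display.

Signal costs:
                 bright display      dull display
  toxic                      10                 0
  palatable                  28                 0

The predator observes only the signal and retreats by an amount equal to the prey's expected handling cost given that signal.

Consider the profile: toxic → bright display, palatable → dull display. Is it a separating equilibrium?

Yes

Under separation the predator infers type exactly: bright display → toxic (pays 42), dull display → palatable (pays 27).
Toxic: bright display gives 42 − 10 = 32; dull display gives 27 − 0 = 27. No deviation. ✓
Palatable: dull display gives 27 − 0 = 27; bright display gives 42 − 28 = 14. No deviation. ✓
Both incentive constraints hold.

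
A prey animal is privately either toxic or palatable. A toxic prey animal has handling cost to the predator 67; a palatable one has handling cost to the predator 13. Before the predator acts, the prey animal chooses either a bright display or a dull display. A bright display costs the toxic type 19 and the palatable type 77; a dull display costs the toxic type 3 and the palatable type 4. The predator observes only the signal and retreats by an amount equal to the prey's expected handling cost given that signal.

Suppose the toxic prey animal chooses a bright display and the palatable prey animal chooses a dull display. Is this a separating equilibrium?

Yes

Under separation the predator infers type exactly: bright display → toxic (pays 67), dull display → palatable (pays 13).
Toxic: bright display gives 67 − 19 = 48; dull display gives 13 − 3 = 10. No deviation. ✓
Palatable: dull display gives 13 − 4 = 9; bright display gives 67 − 77 = -10. No deviation. ✓
Both incentive constraints hold.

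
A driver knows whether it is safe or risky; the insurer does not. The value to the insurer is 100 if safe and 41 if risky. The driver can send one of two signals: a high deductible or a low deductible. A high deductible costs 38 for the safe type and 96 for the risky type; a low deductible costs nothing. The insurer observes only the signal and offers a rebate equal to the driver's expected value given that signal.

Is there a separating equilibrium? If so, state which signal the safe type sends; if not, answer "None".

Try safe → high deductible, risky → low deductible:
  If types separate, high deductible earns payment 100 and low deductible earns 41.
  Safe: high deductible gives 100 − 38 = 62; low deductible gives 41 − 0 = 41. No deviation. ✓
  Risky: low deductible gives 41 − 0 = 41; high deductible gives 100 − 96 = 4. No deviation. ✓
Both hold — the safe type sends high deductible.

high deductible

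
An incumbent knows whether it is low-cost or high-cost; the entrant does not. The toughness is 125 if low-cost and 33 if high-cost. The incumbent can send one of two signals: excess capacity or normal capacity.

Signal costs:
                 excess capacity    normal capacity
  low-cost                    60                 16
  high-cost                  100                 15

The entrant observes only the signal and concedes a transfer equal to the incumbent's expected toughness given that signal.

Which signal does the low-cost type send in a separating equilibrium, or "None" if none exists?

Try low-cost → excess capacity, high-cost → normal capacity:
  If types separate, excess capacity earns payment 125 and normal capacity earns 33.
  Low-cost: excess capacity gives 125 − 60 = 65; normal capacity gives 33 − 16 = 17. No deviation. ✓
  High-cost: normal capacity gives 33 − 15 = 18; excess capacity gives 125 − 100 = 25. Would deviate. ✗
Try low-cost → normal capacity, high-cost → excess capacity:
  If types separate, normal capacity earns payment 125 and excess capacity earns 33.
  Low-cost: normal capacity gives 125 − 16 = 109; excess capacity gives 33 − 60 = -27. No deviation. ✓
  High-cost: excess capacity gives 33 − 100 = -67; normal capacity gives 125 − 15 = 110. Would deviate. ✗
Neither assignment is incentive-compatible.

None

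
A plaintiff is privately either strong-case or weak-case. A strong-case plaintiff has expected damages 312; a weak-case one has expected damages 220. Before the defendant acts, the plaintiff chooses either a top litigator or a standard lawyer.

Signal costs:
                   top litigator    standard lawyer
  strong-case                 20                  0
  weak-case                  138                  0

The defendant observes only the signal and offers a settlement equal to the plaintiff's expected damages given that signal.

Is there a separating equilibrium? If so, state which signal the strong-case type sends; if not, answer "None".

Try strong-case → top litigator, weak-case → standard lawyer:
  Under separation the defendant infers type exactly: top litigator → strong-case (pays 312), standard lawyer → weak-case (pays 220).
  Strong-case: top litigator gives 312 − 20 = 292; standard lawyer gives 220 − 0 = 220. No deviation. ✓
  Weak-case: standard lawyer gives 220 − 0 = 220; top litigator gives 312 − 138 = 174. No deviation. ✓
Both hold — the strong-case type sends top litigator.

top litigator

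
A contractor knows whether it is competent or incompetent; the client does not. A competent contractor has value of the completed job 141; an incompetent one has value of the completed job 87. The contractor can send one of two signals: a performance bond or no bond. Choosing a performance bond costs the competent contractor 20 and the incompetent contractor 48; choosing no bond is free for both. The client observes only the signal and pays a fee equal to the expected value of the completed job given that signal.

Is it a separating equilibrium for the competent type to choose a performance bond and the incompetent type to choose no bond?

No

If types separate, bond earns payment 141 and no bond earns 87.
Competent: bond gives 141 − 20 = 121; no bond gives 87 − 0 = 87. No deviation. ✓
Incompetent: no bond gives 87 − 0 = 87; bond gives 141 − 48 = 93. Would deviate. ✗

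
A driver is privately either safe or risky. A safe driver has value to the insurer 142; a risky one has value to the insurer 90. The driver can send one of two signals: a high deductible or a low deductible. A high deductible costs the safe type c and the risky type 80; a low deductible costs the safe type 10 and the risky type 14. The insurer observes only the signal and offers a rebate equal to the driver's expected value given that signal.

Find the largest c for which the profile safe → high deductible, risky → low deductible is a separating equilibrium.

Under separation: high deductible → safe (pays 142); low deductible → risky (pays 90).
Risky: 90 − 14 = 76 ≥ 142 − 80 = 62. Holds regardless of c. ✓
Safe: 142 − c ≥ 90 − 10, so c ≤ 142 − 80 = 62.

62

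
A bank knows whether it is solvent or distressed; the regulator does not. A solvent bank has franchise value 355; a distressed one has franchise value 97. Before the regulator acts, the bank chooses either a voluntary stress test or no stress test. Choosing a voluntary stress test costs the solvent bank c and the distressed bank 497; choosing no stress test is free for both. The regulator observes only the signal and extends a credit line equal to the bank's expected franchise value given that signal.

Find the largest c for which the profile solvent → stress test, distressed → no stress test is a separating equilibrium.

258

Under separation: stress test → solvent (pays 355); no stress test → distressed (pays 97).
Distressed: 97 − 0 = 97 ≥ 355 − 497 = -142. Holds regardless of c. ✓
Solvent: 355 − c ≥ 97 − 0, so c ≤ 355 − 97 = 258.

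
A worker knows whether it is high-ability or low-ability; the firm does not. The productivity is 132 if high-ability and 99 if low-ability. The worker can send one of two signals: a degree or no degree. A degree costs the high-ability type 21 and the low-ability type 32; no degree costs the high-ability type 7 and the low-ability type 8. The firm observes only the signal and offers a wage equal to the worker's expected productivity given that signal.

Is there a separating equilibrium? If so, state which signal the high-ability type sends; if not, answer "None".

None

Try high-ability → degree, low-ability → no degree:
  If types separate, degree earns payment 132 and no degree earns 99.
  High-ability: degree gives 132 − 21 = 111; no degree gives 99 − 7 = 92. No deviation. ✓
  Low-ability: no degree gives 99 − 8 = 91; degree gives 132 − 32 = 100. Would deviate. ✗
Try high-ability → no degree, low-ability → degree:
  If types separate, no degree earns payment 132 and degree earns 99.
  High-ability: no degree gives 132 − 7 = 125; degree gives 99 − 21 = 78. No deviation. ✓
  Low-ability: degree gives 99 − 32 = 67; no degree gives 132 − 8 = 124. Would deviate. ✗
Neither assignment is incentive-compatible.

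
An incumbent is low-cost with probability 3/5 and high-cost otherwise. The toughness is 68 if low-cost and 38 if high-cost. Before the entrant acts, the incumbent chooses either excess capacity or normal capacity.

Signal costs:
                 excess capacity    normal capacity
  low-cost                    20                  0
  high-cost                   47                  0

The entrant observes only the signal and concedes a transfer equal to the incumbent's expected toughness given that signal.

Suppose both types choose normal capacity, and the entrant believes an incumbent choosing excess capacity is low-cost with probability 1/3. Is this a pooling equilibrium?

Yes

At the pooled signal (normal capacity) the entrant holds the prior 3/5 and pays 3/5·68 + 2/5·38 = 56. Off-path (excess capacity) belief 1/3 gives 1/3·68 + 2/3·38 = 48.
Low-cost: normal capacity gives 56 − 0 = 56; excess capacity gives 48 − 20 = 28. Stays. ✓
High-cost: normal capacity gives 56 − 0 = 56; excess capacity gives 48 − 47 = 1. Stays. ✓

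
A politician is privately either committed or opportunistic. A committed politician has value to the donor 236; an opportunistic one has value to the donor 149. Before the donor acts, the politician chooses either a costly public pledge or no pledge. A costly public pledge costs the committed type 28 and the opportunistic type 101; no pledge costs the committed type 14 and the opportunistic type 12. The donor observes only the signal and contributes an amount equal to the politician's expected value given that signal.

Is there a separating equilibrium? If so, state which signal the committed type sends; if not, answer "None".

Try committed → pledge, opportunistic → no pledge:
  Under separation the donor infers type exactly: pledge → committed (pays 236), no pledge → opportunistic (pays 149).
  Committed: pledge gives 236 − 28 = 208; no pledge gives 149 − 14 = 135. No deviation. ✓
  Opportunistic: no pledge gives 149 − 12 = 137; pledge gives 236 − 101 = 135. No deviation. ✓
Both hold — the committed type sends pledge.

pledge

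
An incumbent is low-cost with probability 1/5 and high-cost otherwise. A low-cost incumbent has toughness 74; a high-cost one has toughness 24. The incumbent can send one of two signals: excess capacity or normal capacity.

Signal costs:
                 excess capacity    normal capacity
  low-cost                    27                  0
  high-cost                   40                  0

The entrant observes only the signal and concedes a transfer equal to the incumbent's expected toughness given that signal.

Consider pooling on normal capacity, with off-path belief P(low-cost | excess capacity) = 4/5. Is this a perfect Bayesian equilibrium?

No

At the pooled signal (normal capacity) the entrant holds the prior 1/5 and pays 1/5·74 + 4/5·24 = 34. Off-path (excess capacity) belief 4/5 gives 4/5·74 + 1/5·24 = 64.
Low-cost: normal capacity gives 34 − 0 = 34; excess capacity gives 64 − 27 = 37. Deviates. ✗
High-cost: normal capacity gives 34 − 0 = 34; excess capacity gives 64 − 40 = 24. Stays. ✓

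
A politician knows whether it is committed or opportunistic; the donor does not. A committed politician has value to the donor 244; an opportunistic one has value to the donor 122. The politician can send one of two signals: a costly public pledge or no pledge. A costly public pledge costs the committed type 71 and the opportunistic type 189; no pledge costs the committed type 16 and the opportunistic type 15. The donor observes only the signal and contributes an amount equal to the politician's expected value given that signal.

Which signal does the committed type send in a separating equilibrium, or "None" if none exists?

Try committed → pledge, opportunistic → no pledge:
  Under separation the donor infers type exactly: pledge → committed (pays 244), no pledge → opportunistic (pays 122).
  Committed: pledge gives 244 − 71 = 173; no pledge gives 122 − 16 = 106. No deviation. ✓
  Opportunistic: no pledge gives 122 − 15 = 107; pledge gives 244 − 189 = 55. No deviation. ✓
Both hold — the committed type sends pledge.

pledge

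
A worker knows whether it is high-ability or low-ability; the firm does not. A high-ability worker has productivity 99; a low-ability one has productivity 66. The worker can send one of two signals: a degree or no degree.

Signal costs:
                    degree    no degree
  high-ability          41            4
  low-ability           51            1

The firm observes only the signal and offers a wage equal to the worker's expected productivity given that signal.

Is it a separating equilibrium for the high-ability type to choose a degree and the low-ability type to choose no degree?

Under separation the firm infers type exactly: degree → high-ability (pays 99), no degree → low-ability (pays 66).
High-ability: degree gives 99 − 41 = 58; no degree gives 66 − 4 = 62. Would deviate. ✗
Low-ability: no degree gives 66 − 1 = 65; degree gives 99 − 51 = 48. No deviation. ✓

No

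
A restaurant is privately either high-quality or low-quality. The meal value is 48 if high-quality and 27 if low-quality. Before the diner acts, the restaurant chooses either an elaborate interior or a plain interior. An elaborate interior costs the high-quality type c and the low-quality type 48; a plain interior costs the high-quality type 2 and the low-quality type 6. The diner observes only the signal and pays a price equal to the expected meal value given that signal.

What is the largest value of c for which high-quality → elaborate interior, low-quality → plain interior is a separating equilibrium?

23

Under separation: elaborate interior → high-quality (pays 48); plain interior → low-quality (pays 27).
Low-quality: 27 − 6 = 21 ≥ 48 − 48 = 0. Holds regardless of c. ✓
High-quality: 48 − c ≥ 27 − 2, so c ≤ 48 − 25 = 23.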